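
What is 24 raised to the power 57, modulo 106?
10

Repeated squaring. Binary of 57 = 111001.
24^1 ≡ 24 (mod 106); 24^2 ≡ 46 (mod 106); 24^4 ≡ 102 (mod 106); 24^8 ≡ 16 (mod 106); 24^16 ≡ 44 (mod 106); 24^32 ≡ 28 (mod 106)
24^57 = 24^1 × 24^8 × 24^16 × 24^32 ≡ 10 (mod 106)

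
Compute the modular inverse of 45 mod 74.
51

gcd(45, 74) = 1, so the inverse exists.
Extended Euclidean algorithm on (74, 45):
74 = 1 × 45 + 29  ⟹  29 = (1)·74 + (-1)·45
45 = 1 × 29 + 16  ⟹  16 = (-1)·74 + (2)·45
29 = 1 × 16 + 13  ⟹  13 = (2)·74 + (-3)·45
16 = 1 × 13 + 3  ⟹  3 = (-3)·74 + (5)·45
13 = 4 × 3 + 1  ⟹  1 = (14)·74 + (-23)·45
So (-23)·45 ≡ 1 (mod 74), i.e. 45^(-1) ≡ -23 ≡ 51 (mod 74).
Check: 45 × 51 = 2295 ≡ 1 (mod 74)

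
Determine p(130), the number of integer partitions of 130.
5371315400

p(n) counts ways to write n as a sum of positive integers (order ignored).
Euler's pentagonal recurrence: p(k) = p(k-1) + p(k-2) - p(k-5) - p(k-7) + p(k-12) + p(k-15) - ... (offsets j(3j∓1)/2, signs ++--, p(0)=1, p(<0)=0).
DP table for k = 0..129: p(0)=1, p(1)=1, p(2)=2, p(3)=3, p(4)=5, p(5)=7, p(6)=11, p(7)=15, p(8)=22, p(9)=30, p(10)=42, p(11)=56, p(12)=77, p(13)=101, p(14)=135, p(15)=176, p(16)=231, p(17)=297, p(18)=385, p(19)=490, p(20)=627, p(21)=792, p(22)=1002, p(23)=1255, p(24)=1575, p(25)=1958, p(26)=2436, p(27)=3010, p(28)=3718, p(29)=4565, p(30)=5604, p(31)=6842, p(32)=8349, p(33)=10143, p(34)=12310, p(35)=14883, p(36)=17977, p(37)=21637, p(38)=26015, p(39)=31185, p(40)=37338, p(41)=44583, p(42)=53174, p(43)=63261, p(44)=75175, p(45)=89134, p(46)=105558, p(47)=124754, p(48)=147273, p(49)=173525, p(50)=204226, p(51)=239943, p(52)=281589, p(53)=329931, p(54)=386155, p(55)=451276, p(56)=526823, p(57)=614154, p(58)=715220, p(59)=831820, p(60)=966467, p(61)=1121505, p(62)=1300156, p(63)=1505499, p(64)=1741630, p(65)=2012558, p(66)=2323520, p(67)=2679689, p(68)=3087735, p(69)=3554345, p(70)=4087968, p(71)=4697205, p(72)=5392783, p(73)=6185689, p(74)=7089500, p(75)=8118264, p(76)=9289091, p(77)=10619863, p(78)=12132164, p(79)=13848650, p(80)=15796476, p(81)=18004327, p(82)=20506255, p(83)=23338469, p(84)=26543660, p(85)=30167357, p(86)=34262962, p(87)=38887673, p(88)=44108109, p(89)=49995925, p(90)=56634173, p(91)=64112359, p(92)=72533807, p(93)=82010177, p(94)=92669720, p(95)=104651419, p(96)=118114304, p(97)=133230930, p(98)=150198136, p(99)=169229875, p(100)=190569292, p(101)=214481126, p(102)=241265379, p(103)=271248950, p(104)=304801365, p(105)=342325709, p(106)=384276336, p(107)=431149389, p(108)=483502844, p(109)=541946240, p(110)=607163746, p(111)=679903203, p(112)=761002156, p(113)=851376628, p(114)=952050665, p(115)=1064144451, p(116)=1188908248, p(117)=1327710076, p(118)=1482074143, p(119)=1653668665, p(120)=1844349560, p(121)=2056148051, p(122)=2291320912, p(123)=2552338241, p(124)=2841940500, p(125)=3163127352, p(126)=3519222692, p(127)=3913864295, p(128)=4351078600, p(129)=4835271870.
Final step: p(130) = p(129) + p(128) - p(125) - p(123) + p(118) + p(115) - p(108) - p(104) + p(95) + p(90) - p(79) - p(73) + p(60) + p(53) - p(38) - p(30) + p(13) + p(4)
= 4835271870 + 4351078600 - 3163127352 - 2552338241 + 1482074143 + 1064144451 - 483502844 - 304801365 + 104651419 + 56634173 - 13848650 - 6185689 + 966467 + 329931 - 26015 - 5604 + 101 + 5
= 5371315400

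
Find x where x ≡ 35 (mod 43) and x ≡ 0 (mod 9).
207

Using Chinese Remainder Theorem:
M = 43 × 9 = 387
M1 = 9, M2 = 43
y1 = 9^(-1) mod 43 = 24
y2 = 43^(-1) mod 9 = 4
x = (35×9×24 + 0×43×4) mod 387 = 207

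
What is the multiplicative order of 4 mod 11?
5

11 is prime, so ord(4) divides φ(11) = 10.
Divisors of 10: 1, 2, 5, 10.
Repeated squaring: 4^1 ≡ 4, 4^2 ≡ 5, 4^4 ≡ 3, 4^8 ≡ 9 (mod 11).
Test 4^d mod 11 for each divisor d in increasing order:
4^1 ≡ 4
4^2 ≡ 5
4^5 = 4^4·4^1 ≡ 1  ← first divisor giving 1
The order is 5.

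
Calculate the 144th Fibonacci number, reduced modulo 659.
290

Matrix identity: Q^n = [[F_(n+1), F_n], [F_n, F_(n-1)]] with Q = [[1,1],[1,0]].
n = 144 = 10010000₂. Square-and-multiply, entries mod 659:
Q^1 = [[1,1],[1,0]]
Q^2 = (Q^1)² = [[2,1],[1,1]]
Q^4 = (Q^2)² = [[5,3],[3,2]]
Q^9 = (Q^4)²·Q = [[55,34],[34,21]]
Q^18 = (Q^9)² = [[227,607],[607,279]]
Q^36 = (Q^18)² = [[195,48],[48,147]]
Q^72 = (Q^36)² = [[130,600],[600,189]]
Q^144 = (Q^72)² = [[611,290],[290,321]]
F_144 mod 659 = Q^144[0][1] = 290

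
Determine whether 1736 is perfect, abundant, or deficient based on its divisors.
abundant

Proper divisors of 1736: sum = 1 + 2 + 4 + 7 + 8 + 14 + 28 + 31 + 56 + 62 + 124 + 217 + 248 + 434 + 868 = 2104
Since 2104 > 1736, 1736 is abundant.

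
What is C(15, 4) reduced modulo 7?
0

Using Lucas' theorem:
Write n=15 and k=4 in base 7:
n in base 7: [2, 1]
k in base 7: [0, 4]
C(15,4) mod 7 = ∏ C(n_i, k_i) mod 7
Digit binomials (mod 7): C(2,0) = 1; C(1,4) = 0 (k_i > n_i)
Product: 1 × 0 = 0 ≡ 0 (mod 7)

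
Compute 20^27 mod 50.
0

Repeated squaring. Binary of 27 = 11011.
20^1 ≡ 20 (mod 50); 20^2 ≡ 0 (mod 50); 20^4 ≡ 0 (mod 50); 20^8 ≡ 0 (mod 50); 20^16 ≡ 0 (mod 50)
20^27 = 20^1 × 20^2 × 20^8 × 20^16 ≡ 0 (mod 50)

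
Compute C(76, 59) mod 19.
0

Using Lucas' theorem:
Write n=76 and k=59 in base 19:
n in base 19: [4, 0]
k in base 19: [3, 2]
C(76,59) mod 19 = ∏ C(n_i, k_i) mod 19
Digit binomials (mod 19): C(4,3) = 4; C(0,2) = 0 (k_i > n_i)
Product: 4 × 0 = 0 ≡ 0 (mod 19)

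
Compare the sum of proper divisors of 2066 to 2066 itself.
deficient

Proper divisors of 2066: sum = 1 + 2 + 1033 = 1036
Since 1036 < 2066, 2066 is deficient.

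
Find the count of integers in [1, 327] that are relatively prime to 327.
216

327 = 3 × 109
φ(n) = n × ∏(1 - 1/p) for each prime p dividing n
φ(327) = 327 × (1 - 1/3) × (1 - 1/109) = 216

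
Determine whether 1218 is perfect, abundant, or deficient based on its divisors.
abundant

Proper divisors of 1218: sum = 1 + 2 + 3 + 6 + 7 + 14 + 21 + 29 + 42 + 58 + 87 + 174 + 203 + 406 + 609 = 1662
Since 1662 > 1218, 1218 is abundant.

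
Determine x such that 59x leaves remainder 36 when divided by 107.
x ≡ 26 (mod 107)

gcd(59, 107) = 1, which divides 36, so solutions exist.
Find 59^(-1) mod 107 by the extended Euclidean algorithm:
107 = 1 × 59 + 48  ⟹  48 = (1)·107 + (-1)·59
59 = 1 × 48 + 11  ⟹  11 = (-1)·107 + (2)·59
48 = 4 × 11 + 4  ⟹  4 = (5)·107 + (-9)·59
11 = 2 × 4 + 3  ⟹  3 = (-11)·107 + (20)·59
4 = 1 × 3 + 1  ⟹  1 = (16)·107 + (-29)·59
So (-29)·59 ≡ 1 (mod 107), i.e. 59^(-1) ≡ -29 ≡ 78 (mod 107).
x ≡ 78 × 36 = 2808 ≡ 26 (mod 107).
Check: 59 × 26 = 1534 ≡ 36 (mod 107).
Unique solution: x ≡ 26 (mod 107)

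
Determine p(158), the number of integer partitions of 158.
88751778802

p(n) counts ways to write n as a sum of positive integers (order ignored).
Euler's pentagonal recurrence: p(k) = p(k-1) + p(k-2) - p(k-5) - p(k-7) + p(k-12) + p(k-15) - ... (offsets j(3j∓1)/2, signs ++--, p(0)=1, p(<0)=0).
DP table for k = 0..157: p(0)=1, p(1)=1, p(2)=2, p(3)=3, p(4)=5, p(5)=7, p(6)=11, p(7)=15, p(8)=22, p(9)=30, p(10)=42, p(11)=56, p(12)=77, p(13)=101, p(14)=135, p(15)=176, p(16)=231, p(17)=297, p(18)=385, p(19)=490, p(20)=627, p(21)=792, p(22)=1002, p(23)=1255, p(24)=1575, p(25)=1958, p(26)=2436, p(27)=3010, p(28)=3718, p(29)=4565, p(30)=5604, p(31)=6842, p(32)=8349, p(33)=10143, p(34)=12310, p(35)=14883, p(36)=17977, p(37)=21637, p(38)=26015, p(39)=31185, p(40)=37338, p(41)=44583, p(42)=53174, p(43)=63261, p(44)=75175, p(45)=89134, p(46)=105558, p(47)=124754, p(48)=147273, p(49)=173525, p(50)=204226, p(51)=239943, p(52)=281589, p(53)=329931, p(54)=386155, p(55)=451276, p(56)=526823, p(57)=614154, p(58)=715220, p(59)=831820, p(60)=966467, p(61)=1121505, p(62)=1300156, p(63)=1505499, p(64)=1741630, p(65)=2012558, p(66)=2323520, p(67)=2679689, p(68)=3087735, p(69)=3554345, p(70)=4087968, p(71)=4697205, p(72)=5392783, p(73)=6185689, p(74)=7089500, p(75)=8118264, p(76)=9289091, p(77)=10619863, p(78)=12132164, p(79)=13848650, p(80)=15796476, p(81)=18004327, p(82)=20506255, p(83)=23338469, p(84)=26543660, p(85)=30167357, p(86)=34262962, p(87)=38887673, p(88)=44108109, p(89)=49995925, p(90)=56634173, p(91)=64112359, p(92)=72533807, p(93)=82010177, p(94)=92669720, p(95)=104651419, p(96)=118114304, p(97)=133230930, p(98)=150198136, p(99)=169229875, p(100)=190569292, p(101)=214481126, p(102)=241265379, p(103)=271248950, p(104)=304801365, p(105)=342325709, p(106)=384276336, p(107)=431149389, p(108)=483502844, p(109)=541946240, p(110)=607163746, p(111)=679903203, p(112)=761002156, p(113)=851376628, p(114)=952050665, p(115)=1064144451, p(116)=1188908248, p(117)=1327710076, p(118)=1482074143, p(119)=1653668665, p(120)=1844349560, p(121)=2056148051, p(122)=2291320912, p(123)=2552338241, p(124)=2841940500, p(125)=3163127352, p(126)=3519222692, p(127)=3913864295, p(128)=4351078600, p(129)=4835271870, p(130)=5371315400, p(131)=5964539504, p(132)=6620830889, p(133)=7346629512, p(134)=8149040695, p(135)=9035836076, p(136)=10015581680, p(137)=11097645016, p(138)=12292341831, p(139)=13610949895, p(140)=15065878135, p(141)=16670689208, p(142)=18440293320, p(143)=20390982757, p(144)=22540654445, p(145)=24908858009, p(146)=27517052599, p(147)=30388671978, p(148)=33549419497, p(149)=37027355200, p(150)=40853235313, p(151)=45060624582, p(152)=49686288421, p(153)=54770336324, p(154)=60356673280, p(155)=66493182097, p(156)=73232243759, p(157)=80630964769.
Final step: p(158) = p(157) + p(156) - p(153) - p(151) + p(146) + p(143) - p(136) - p(132) + p(123) + p(118) - p(107) - p(101) + p(88) + p(81) - p(66) - p(58) + p(41) + p(32) - p(13) - p(3)
= 80630964769 + 73232243759 - 54770336324 - 45060624582 + 27517052599 + 20390982757 - 10015581680 - 6620830889 + 2552338241 + 1482074143 - 431149389 - 214481126 + 44108109 + 18004327 - 2323520 - 715220 + 44583 + 8349 - 101 - 3
= 88751778802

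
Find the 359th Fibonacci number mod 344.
185

Matrix identity: Q^n = [[F_(n+1), F_n], [F_n, F_(n-1)]] with Q = [[1,1],[1,0]].
n = 359 = 101100111₂. Square-and-multiply, entries mod 344:
Q^1 = [[1,1],[1,0]]
Q^2 = (Q^1)² = [[2,1],[1,1]]
Q^5 = (Q^2)²·Q = [[8,5],[5,3]]
Q^11 = (Q^5)²·Q = [[144,89],[89,55]]
Q^22 = (Q^11)² = [[105,167],[167,282]]
Q^44 = (Q^22)² = [[42,301],[301,85]]
Q^89 = (Q^44)²·Q = [[216,173],[173,43]]
Q^179 = (Q^89)²·Q = [[304,217],[217,87]]
Q^359 = (Q^179)²·Q = [[64,185],[185,223]]
F_359 mod 344 = Q^359[0][1] = 185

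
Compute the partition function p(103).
271248950

p(n) counts ways to write n as a sum of positive integers (order ignored).
Euler's pentagonal recurrence: p(k) = p(k-1) + p(k-2) - p(k-5) - p(k-7) + p(k-12) + p(k-15) - ... (offsets j(3j∓1)/2, signs ++--, p(0)=1, p(<0)=0).
DP table for k = 0..102: p(0)=1, p(1)=1, p(2)=2, p(3)=3, p(4)=5, p(5)=7, p(6)=11, p(7)=15, p(8)=22, p(9)=30, p(10)=42, p(11)=56, p(12)=77, p(13)=101, p(14)=135, p(15)=176, p(16)=231, p(17)=297, p(18)=385, p(19)=490, p(20)=627, p(21)=792, p(22)=1002, p(23)=1255, p(24)=1575, p(25)=1958, p(26)=2436, p(27)=3010, p(28)=3718, p(29)=4565, p(30)=5604, p(31)=6842, p(32)=8349, p(33)=10143, p(34)=12310, p(35)=14883, p(36)=17977, p(37)=21637, p(38)=26015, p(39)=31185, p(40)=37338, p(41)=44583, p(42)=53174, p(43)=63261, p(44)=75175, p(45)=89134, p(46)=105558, p(47)=124754, p(48)=147273, p(49)=173525, p(50)=204226, p(51)=239943, p(52)=281589, p(53)=329931, p(54)=386155, p(55)=451276, p(56)=526823, p(57)=614154, p(58)=715220, p(59)=831820, p(60)=966467, p(61)=1121505, p(62)=1300156, p(63)=1505499, p(64)=1741630, p(65)=2012558, p(66)=2323520, p(67)=2679689, p(68)=3087735, p(69)=3554345, p(70)=4087968, p(71)=4697205, p(72)=5392783, p(73)=6185689, p(74)=7089500, p(75)=8118264, p(76)=9289091, p(77)=10619863, p(78)=12132164, p(79)=13848650, p(80)=15796476, p(81)=18004327, p(82)=20506255, p(83)=23338469, p(84)=26543660, p(85)=30167357, p(86)=34262962, p(87)=38887673, p(88)=44108109, p(89)=49995925, p(90)=56634173, p(91)=64112359, p(92)=72533807, p(93)=82010177, p(94)=92669720, p(95)=104651419, p(96)=118114304, p(97)=133230930, p(98)=150198136, p(99)=169229875, p(100)=190569292, p(101)=214481126, p(102)=241265379.
Final step: p(103) = p(102) + p(101) - p(98) - p(96) + p(91) + p(88) - p(81) - p(77) + p(68) + p(63) - p(52) - p(46) + p(33) + p(26) - p(11) - p(3)
= 241265379 + 214481126 - 150198136 - 118114304 + 64112359 + 44108109 - 18004327 - 10619863 + 3087735 + 1505499 - 281589 - 105558 + 10143 + 2436 - 56 - 3
= 271248950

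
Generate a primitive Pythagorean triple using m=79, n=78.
(157, 12324, 12325)

Euclid's formula: a = m² - n², b = 2mn, c = m² + n²
m = 79, n = 78
a = 79² - 78² = 6241 - 6084 = 157
b = 2 × 79 × 78 = 12324
c = 79² + 78² = 6241 + 6084 = 12325
Verification: 157² + 12324² = 24649 + 151880976 = 151905625 = 12325² ✓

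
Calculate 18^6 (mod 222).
48

Repeated squaring. Binary of 6 = 110.
18^1 ≡ 18 (mod 222); 18^2 ≡ 102 (mod 222); 18^4 ≡ 192 (mod 222)
18^6 = 18^2 × 18^4 ≡ 48 (mod 222)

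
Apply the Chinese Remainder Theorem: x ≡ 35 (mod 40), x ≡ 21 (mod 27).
75

Using Chinese Remainder Theorem:
M = 40 × 27 = 1080
M1 = 27, M2 = 40
y1 = 27^(-1) mod 40 = 3
y2 = 40^(-1) mod 27 = 25
x = (35×27×3 + 21×40×25) mod 1080 = 75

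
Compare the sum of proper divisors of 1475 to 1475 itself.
deficient

Proper divisors of 1475: sum = 1 + 5 + 25 + 59 + 295 = 385
Since 385 < 1475, 1475 is deficient.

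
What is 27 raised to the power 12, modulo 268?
241

Repeated squaring. Binary of 12 = 1100.
27^1 ≡ 27 (mod 268); 27^2 ≡ 193 (mod 268); 27^4 ≡ 265 (mod 268); 27^8 ≡ 9 (mod 268)
27^12 = 27^4 × 27^8 ≡ 241 (mod 268)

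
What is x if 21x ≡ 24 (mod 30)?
x ≡ 4 (mod 10)

gcd(21, 30) = 3, which divides 24, so solutions exist.
Divide through by 3: 7x ≡ 8 (mod 10).
Find 7^(-1) mod 10 by the extended Euclidean algorithm:
10 = 1 × 7 + 3  ⟹  3 = (1)·10 + (-1)·7
7 = 2 × 3 + 1  ⟹  1 = (-2)·10 + (3)·7
So (3)·7 ≡ 1 (mod 10), i.e. 7^(-1) ≡ 3 (mod 10).
x ≡ 3 × 8 = 24 ≡ 4 (mod 10).
Check: 21 × 4 = 84 ≡ 24 (mod 30).
x ≡ 4 (mod 10), giving 3 solutions mod 30.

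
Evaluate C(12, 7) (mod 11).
0

Using Lucas' theorem:
Write n=12 and k=7 in base 11:
n in base 11: [1, 1]
k in base 11: [0, 7]
C(12,7) mod 11 = ∏ C(n_i, k_i) mod 11
Digit binomials (mod 11): C(1,0) = 1; C(1,7) = 0 (k_i > n_i)
Product: 1 × 0 = 0 ≡ 0 (mod 11)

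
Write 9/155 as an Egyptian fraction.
1/18 + 1/399 + 1/371070

Greedy algorithm:
9/155: ceiling(155/9) = 18, use 1/18
7/2790: ceiling(2790/7) = 399, use 1/399
1/371070: ceiling(371070/1) = 371070, use 1/371070
Result: 9/155 = 1/18 + 1/399 + 1/371070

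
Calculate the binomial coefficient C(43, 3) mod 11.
10

Using Lucas' theorem:
Write n=43 and k=3 in base 11:
n in base 11: [3, 10]
k in base 11: [0, 3]
C(43,3) mod 11 = ∏ C(n_i, k_i) mod 11
Digit binomials (mod 11): C(3,0) = 1; C(10,3) = 120 ≡ 10
Product: 1 × 10 = 10 ≡ 10 (mod 11)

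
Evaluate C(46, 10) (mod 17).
15

Using Lucas' theorem:
Write n=46 and k=10 in base 17:
n in base 17: [2, 12]
k in base 17: [0, 10]
C(46,10) mod 17 = ∏ C(n_i, k_i) mod 17
Digit binomials (mod 17): C(2,0) = 1; C(12,10) = 66 ≡ 15
Product: 1 × 15 = 15 ≡ 15 (mod 17)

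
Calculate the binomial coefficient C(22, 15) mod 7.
3

Using Lucas' theorem:
Write n=22 and k=15 in base 7:
n in base 7: [3, 1]
k in base 7: [2, 1]
C(22,15) mod 7 = ∏ C(n_i, k_i) mod 7
Digit binomials (mod 7): C(3,2) = 3; C(1,1) = 1
Product: 3 × 1 = 3 ≡ 3 (mod 7)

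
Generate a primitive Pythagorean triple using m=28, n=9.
(703, 504, 865)

Euclid's formula: a = m² - n², b = 2mn, c = m² + n²
m = 28, n = 9
a = 28² - 9² = 784 - 81 = 703
b = 2 × 28 × 9 = 504
c = 28² + 9² = 784 + 81 = 865
Verification: 703² + 504² = 494209 + 254016 = 748225 = 865² ✓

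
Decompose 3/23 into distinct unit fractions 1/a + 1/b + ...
1/8 + 1/184

Greedy algorithm:
3/23: ceiling(23/3) = 8, use 1/8
1/184: ceiling(184/1) = 184, use 1/184
Result: 3/23 = 1/8 + 1/184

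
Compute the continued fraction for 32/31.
[1; 31]

Euclidean algorithm steps:
32 = 1 × 31 + 1
31 = 31 × 1 + 0
Continued fraction: [1; 31]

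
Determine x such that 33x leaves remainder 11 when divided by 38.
x ≡ 13 (mod 38)

gcd(33, 38) = 1, which divides 11, so solutions exist.
Find 33^(-1) mod 38 by the extended Euclidean algorithm:
38 = 1 × 33 + 5  ⟹  5 = (1)·38 + (-1)·33
33 = 6 × 5 + 3  ⟹  3 = (-6)·38 + (7)·33
5 = 1 × 3 + 2  ⟹  2 = (7)·38 + (-8)·33
3 = 1 × 2 + 1  ⟹  1 = (-13)·38 + (15)·33
So (15)·33 ≡ 1 (mod 38), i.e. 33^(-1) ≡ 15 (mod 38).
x ≡ 15 × 11 = 165 ≡ 13 (mod 38).
Check: 33 × 13 = 429 ≡ 11 (mod 38).
Unique solution: x ≡ 13 (mod 38)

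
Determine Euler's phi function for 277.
276

277 = 277
φ(n) = n × ∏(1 - 1/p) for each prime p dividing n
φ(277) = 277 × (1 - 1/277) = 276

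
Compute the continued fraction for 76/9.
[8; 2, 4]

Euclidean algorithm steps:
76 = 8 × 9 + 4
9 = 2 × 4 + 1
4 = 4 × 1 + 0
Continued fraction: [8; 2, 4]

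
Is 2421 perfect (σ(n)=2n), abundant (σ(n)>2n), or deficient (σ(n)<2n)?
deficient

Proper divisors of 2421: sum = 1 + 3 + 9 + 269 + 807 = 1089
Since 1089 < 2421, 2421 is deficient.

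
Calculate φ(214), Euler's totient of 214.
106

214 = 2 × 107
φ(n) = n × ∏(1 - 1/p) for each prime p dividing n
φ(214) = 214 × (1 - 1/2) × (1 - 1/107) = 106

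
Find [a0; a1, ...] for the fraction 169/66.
[2; 1, 1, 3, 1, 1, 1, 2]

Euclidean algorithm steps:
169 = 2 × 66 + 37
66 = 1 × 37 + 29
37 = 1 × 29 + 8
29 = 3 × 8 + 5
8 = 1 × 5 + 3
5 = 1 × 3 + 2
3 = 1 × 2 + 1
2 = 2 × 1 + 0
Continued fraction: [2; 1, 1, 3, 1, 1, 1, 2]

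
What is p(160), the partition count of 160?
107438159466

p(n) counts ways to write n as a sum of positive integers (order ignored).
Euler's pentagonal recurrence: p(k) = p(k-1) + p(k-2) - p(k-5) - p(k-7) + p(k-12) + p(k-15) - ... (offsets j(3j∓1)/2, signs ++--, p(0)=1, p(<0)=0).
DP table for k = 0..159: p(0)=1, p(1)=1, p(2)=2, p(3)=3, p(4)=5, p(5)=7, p(6)=11, p(7)=15, p(8)=22, p(9)=30, p(10)=42, p(11)=56, p(12)=77, p(13)=101, p(14)=135, p(15)=176, p(16)=231, p(17)=297, p(18)=385, p(19)=490, p(20)=627, p(21)=792, p(22)=1002, p(23)=1255, p(24)=1575, p(25)=1958, p(26)=2436, p(27)=3010, p(28)=3718, p(29)=4565, p(30)=5604, p(31)=6842, p(32)=8349, p(33)=10143, p(34)=12310, p(35)=14883, p(36)=17977, p(37)=21637, p(38)=26015, p(39)=31185, p(40)=37338, p(41)=44583, p(42)=53174, p(43)=63261, p(44)=75175, p(45)=89134, p(46)=105558, p(47)=124754, p(48)=147273, p(49)=173525, p(50)=204226, p(51)=239943, p(52)=281589, p(53)=329931, p(54)=386155, p(55)=451276, p(56)=526823, p(57)=614154, p(58)=715220, p(59)=831820, p(60)=966467, p(61)=1121505, p(62)=1300156, p(63)=1505499, p(64)=1741630, p(65)=2012558, p(66)=2323520, p(67)=2679689, p(68)=3087735, p(69)=3554345, p(70)=4087968, p(71)=4697205, p(72)=5392783, p(73)=6185689, p(74)=7089500, p(75)=8118264, p(76)=9289091, p(77)=10619863, p(78)=12132164, p(79)=13848650, p(80)=15796476, p(81)=18004327, p(82)=20506255, p(83)=23338469, p(84)=26543660, p(85)=30167357, p(86)=34262962, p(87)=38887673, p(88)=44108109, p(89)=49995925, p(90)=56634173, p(91)=64112359, p(92)=72533807, p(93)=82010177, p(94)=92669720, p(95)=104651419, p(96)=118114304, p(97)=133230930, p(98)=150198136, p(99)=169229875, p(100)=190569292, p(101)=214481126, p(102)=241265379, p(103)=271248950, p(104)=304801365, p(105)=342325709, p(106)=384276336, p(107)=431149389, p(108)=483502844, p(109)=541946240, p(110)=607163746, p(111)=679903203, p(112)=761002156, p(113)=851376628, p(114)=952050665, p(115)=1064144451, p(116)=1188908248, p(117)=1327710076, p(118)=1482074143, p(119)=1653668665, p(120)=1844349560, p(121)=2056148051, p(122)=2291320912, p(123)=2552338241, p(124)=2841940500, p(125)=3163127352, p(126)=3519222692, p(127)=3913864295, p(128)=4351078600, p(129)=4835271870, p(130)=5371315400, p(131)=5964539504, p(132)=6620830889, p(133)=7346629512, p(134)=8149040695, p(135)=9035836076, p(136)=10015581680, p(137)=11097645016, p(138)=12292341831, p(139)=13610949895, p(140)=15065878135, p(141)=16670689208, p(142)=18440293320, p(143)=20390982757, p(144)=22540654445, p(145)=24908858009, p(146)=27517052599, p(147)=30388671978, p(148)=33549419497, p(149)=37027355200, p(150)=40853235313, p(151)=45060624582, p(152)=49686288421, p(153)=54770336324, p(154)=60356673280, p(155)=66493182097, p(156)=73232243759, p(157)=80630964769, p(158)=88751778802, p(159)=97662728555.
Final step: p(160) = p(159) + p(158) - p(155) - p(153) + p(148) + p(145) - p(138) - p(134) + p(125) + p(120) - p(109) - p(103) + p(90) + p(83) - p(68) - p(60) + p(43) + p(34) - p(15) - p(5)
= 97662728555 + 88751778802 - 66493182097 - 54770336324 + 33549419497 + 24908858009 - 12292341831 - 8149040695 + 3163127352 + 1844349560 - 541946240 - 271248950 + 56634173 + 23338469 - 3087735 - 966467 + 63261 + 12310 - 176 - 7
= 107438159466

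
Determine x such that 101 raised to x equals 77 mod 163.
48

Baby-step giant-step with step n = ⌈√163⌉ = 13.
Baby steps 101^j mod 163 (j:value) for j=0..12: 0:1, 1:101, 2:95, 3:141, 4:60, 5:29, 6:158, 7:147, 8:14, 9:110, 10:26, 11:18, 12:25.
Giant-step multiplier: 101^(-13) ≡ 101^(162-13) = 101^149 ≡ 108 (mod 163).
Giant steps γ_i = 77·108^i mod 163: γ_0=77, γ_1=3, γ_2=161, γ_3=110 (in table at j=9).
x = i·n + j = 3·13 + 9 = 48.
Check: 101^48 ≡ 77 (mod 163).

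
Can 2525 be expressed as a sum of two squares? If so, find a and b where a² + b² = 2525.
5² + 50² (a=5, b=50)

Factorization: 2525 = 5^2 × 101
By Fermat: n is sum of two squares iff every prime p ≡ 3 (mod 4) appears to even power.
All primes ≡ 3 (mod 4) appear to even power.
Search a = 0, 1, 2, … for 2525 - a² a perfect square: first hit at a = 5: 2525 - 25 = 2500 = 50².
2525 = 5² + 50² = 25 + 2500 ✓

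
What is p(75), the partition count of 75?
8118264

p(n) counts ways to write n as a sum of positive integers (order ignored).
Euler's pentagonal recurrence: p(k) = p(k-1) + p(k-2) - p(k-5) - p(k-7) + p(k-12) + p(k-15) - ... (offsets j(3j∓1)/2, signs ++--, p(0)=1, p(<0)=0).
DP table for k = 0..74: p(0)=1, p(1)=1, p(2)=2, p(3)=3, p(4)=5, p(5)=7, p(6)=11, p(7)=15, p(8)=22, p(9)=30, p(10)=42, p(11)=56, p(12)=77, p(13)=101, p(14)=135, p(15)=176, p(16)=231, p(17)=297, p(18)=385, p(19)=490, p(20)=627, p(21)=792, p(22)=1002, p(23)=1255, p(24)=1575, p(25)=1958, p(26)=2436, p(27)=3010, p(28)=3718, p(29)=4565, p(30)=5604, p(31)=6842, p(32)=8349, p(33)=10143, p(34)=12310, p(35)=14883, p(36)=17977, p(37)=21637, p(38)=26015, p(39)=31185, p(40)=37338, p(41)=44583, p(42)=53174, p(43)=63261, p(44)=75175, p(45)=89134, p(46)=105558, p(47)=124754, p(48)=147273, p(49)=173525, p(50)=204226, p(51)=239943, p(52)=281589, p(53)=329931, p(54)=386155, p(55)=451276, p(56)=526823, p(57)=614154, p(58)=715220, p(59)=831820, p(60)=966467, p(61)=1121505, p(62)=1300156, p(63)=1505499, p(64)=1741630, p(65)=2012558, p(66)=2323520, p(67)=2679689, p(68)=3087735, p(69)=3554345, p(70)=4087968, p(71)=4697205, p(72)=5392783, p(73)=6185689, p(74)=7089500.
Final step: p(75) = p(74) + p(73) - p(70) - p(68) + p(63) + p(60) - p(53) - p(49) + p(40) + p(35) - p(24) - p(18) + p(5)
= 7089500 + 6185689 - 4087968 - 3087735 + 1505499 + 966467 - 329931 - 173525 + 37338 + 14883 - 1575 - 385 + 7
= 8118264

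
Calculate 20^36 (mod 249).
106

Repeated squaring. Binary of 36 = 100100.
20^1 ≡ 20 (mod 249); 20^2 ≡ 151 (mod 249); 20^4 ≡ 142 (mod 249); 20^8 ≡ 244 (mod 249); 20^16 ≡ 25 (mod 249); 20^32 ≡ 127 (mod 249)
20^36 = 20^4 × 20^32 ≡ 106 (mod 249)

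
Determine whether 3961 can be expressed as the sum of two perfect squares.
19² + 60² (a=19, b=60)

Factorization: 3961 = 17 × 233
By Fermat: n is sum of two squares iff every prime p ≡ 3 (mod 4) appears to even power.
All primes ≡ 3 (mod 4) appear to even power.
Search a = 0, 1, 2, … for 3961 - a² a perfect square: first hit at a = 19: 3961 - 361 = 3600 = 60².
3961 = 19² + 60² = 361 + 3600 ✓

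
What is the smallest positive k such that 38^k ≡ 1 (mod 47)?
46

47 is prime, so ord(38) divides φ(47) = 46.
Divisors of 46: 1, 2, 23, 46.
Repeated squaring: 38^1 ≡ 38, 38^2 ≡ 34, 38^4 ≡ 28, 38^8 ≡ 32, 38^16 ≡ 37, 38^32 ≡ 6 (mod 47).
Test 38^d mod 47 for each divisor d in increasing order:
38^1 ≡ 38
38^2 ≡ 34
38^23 = 38^16·38^4·38^2·38^1 ≡ 46
38^46 = 38^32·38^8·38^4·38^2 ≡ 1  ← first divisor giving 1
The order is 46.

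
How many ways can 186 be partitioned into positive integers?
1171432692373

p(n) counts ways to write n as a sum of positive integers (order ignored).
Euler's pentagonal recurrence: p(k) = p(k-1) + p(k-2) - p(k-5) - p(k-7) + p(k-12) + p(k-15) - ... (offsets j(3j∓1)/2, signs ++--, p(0)=1, p(<0)=0).
DP table for k = 0..185: p(0)=1, p(1)=1, p(2)=2, p(3)=3, p(4)=5, p(5)=7, p(6)=11, p(7)=15, p(8)=22, p(9)=30, p(10)=42, p(11)=56, p(12)=77, p(13)=101, p(14)=135, p(15)=176, p(16)=231, p(17)=297, p(18)=385, p(19)=490, p(20)=627, p(21)=792, p(22)=1002, p(23)=1255, p(24)=1575, p(25)=1958, p(26)=2436, p(27)=3010, p(28)=3718, p(29)=4565, p(30)=5604, p(31)=6842, p(32)=8349, p(33)=10143, p(34)=12310, p(35)=14883, p(36)=17977, p(37)=21637, p(38)=26015, p(39)=31185, p(40)=37338, p(41)=44583, p(42)=53174, p(43)=63261, p(44)=75175, p(45)=89134, p(46)=105558, p(47)=124754, p(48)=147273, p(49)=173525, p(50)=204226, p(51)=239943, p(52)=281589, p(53)=329931, p(54)=386155, p(55)=451276, p(56)=526823, p(57)=614154, p(58)=715220, p(59)=831820, p(60)=966467, p(61)=1121505, p(62)=1300156, p(63)=1505499, p(64)=1741630, p(65)=2012558, p(66)=2323520, p(67)=2679689, p(68)=3087735, p(69)=3554345, p(70)=4087968, p(71)=4697205, p(72)=5392783, p(73)=6185689, p(74)=7089500, p(75)=8118264, p(76)=9289091, p(77)=10619863, p(78)=12132164, p(79)=13848650, p(80)=15796476, p(81)=18004327, p(82)=20506255, p(83)=23338469, p(84)=26543660, p(85)=30167357, p(86)=34262962, p(87)=38887673, p(88)=44108109, p(89)=49995925, p(90)=56634173, p(91)=64112359, p(92)=72533807, p(93)=82010177, p(94)=92669720, p(95)=104651419, p(96)=118114304, p(97)=133230930, p(98)=150198136, p(99)=169229875, p(100)=190569292, p(101)=214481126, p(102)=241265379, p(103)=271248950, p(104)=304801365, p(105)=342325709, p(106)=384276336, p(107)=431149389, p(108)=483502844, p(109)=541946240, p(110)=607163746, p(111)=679903203, p(112)=761002156, p(113)=851376628, p(114)=952050665, p(115)=1064144451, p(116)=1188908248, p(117)=1327710076, p(118)=1482074143, p(119)=1653668665, p(120)=1844349560, p(121)=2056148051, p(122)=2291320912, p(123)=2552338241, p(124)=2841940500, p(125)=3163127352, p(126)=3519222692, p(127)=3913864295, p(128)=4351078600, p(129)=4835271870, p(130)=5371315400, p(131)=5964539504, p(132)=6620830889, p(133)=7346629512, p(134)=8149040695, p(135)=9035836076, p(136)=10015581680, p(137)=11097645016, p(138)=12292341831, p(139)=13610949895, p(140)=15065878135, p(141)=16670689208, p(142)=18440293320, p(143)=20390982757, p(144)=22540654445, p(145)=24908858009, p(146)=27517052599, p(147)=30388671978, p(148)=33549419497, p(149)=37027355200, p(150)=40853235313, p(151)=45060624582, p(152)=49686288421, p(153)=54770336324, p(154)=60356673280, p(155)=66493182097, p(156)=73232243759, p(157)=80630964769, p(158)=88751778802, p(159)=97662728555, p(160)=107438159466, p(161)=118159068427, p(162)=129913904637, p(163)=142798995930, p(164)=156919475295, p(165)=172389800255, p(166)=189334822579, p(167)=207890420102, p(168)=228204732751, p(169)=250438925115, p(170)=274768617130, p(171)=301384802048, p(172)=330495499613, p(173)=362326859895, p(174)=397125074750, p(175)=435157697830, p(176)=476715857290, p(177)=522115831195, p(178)=571701605655, p(179)=625846753120, p(180)=684957390936, p(181)=749474411781, p(182)=819876908323, p(183)=896684817527, p(184)=980462880430, p(185)=1071823774337.
Final step: p(186) = p(185) + p(184) - p(181) - p(179) + p(174) + p(171) - p(164) - p(160) + p(151) + p(146) - p(135) - p(129) + p(116) + p(109) - p(94) - p(86) + p(69) + p(60) - p(41) - p(31) + p(10)
= 1071823774337 + 980462880430 - 749474411781 - 625846753120 + 397125074750 + 301384802048 - 156919475295 - 107438159466 + 45060624582 + 27517052599 - 9035836076 - 4835271870 + 1188908248 + 541946240 - 92669720 - 34262962 + 3554345 + 966467 - 44583 - 6842 + 42
= 1171432692373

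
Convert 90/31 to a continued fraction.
[2; 1, 9, 3]

Euclidean algorithm steps:
90 = 2 × 31 + 28
31 = 1 × 28 + 3
28 = 9 × 3 + 1
3 = 3 × 1 + 0
Continued fraction: [2; 1, 9, 3]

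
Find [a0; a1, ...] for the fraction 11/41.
[0; 3, 1, 2, 1, 2]

Euclidean algorithm steps:
11 = 0 × 41 + 11
41 = 3 × 11 + 8
11 = 1 × 8 + 3
8 = 2 × 3 + 2
3 = 1 × 2 + 1
2 = 2 × 1 + 0
Continued fraction: [0; 3, 1, 2, 1, 2]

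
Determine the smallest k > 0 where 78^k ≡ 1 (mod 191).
95

191 is prime, so ord(78) divides φ(191) = 190.
Divisors of 190: 1, 2, 5, 10, 19, 38, 95, 190.
Repeated squaring: 78^1 ≡ 78, 78^2 ≡ 163, 78^4 ≡ 20, 78^8 ≡ 18, 78^16 ≡ 133, 78^32 ≡ 117, 78^64 ≡ 128, 78^128 ≡ 149 (mod 191).
Test 78^d mod 191 for each divisor d in increasing order:
78^1 ≡ 78
78^2 ≡ 163
78^5 = 78^4·78^1 ≡ 32
78^10 = 78^8·78^2 ≡ 69
78^19 = 78^16·78^2·78^1 ≡ 39
78^38 = 78^32·78^4·78^2 ≡ 184
78^95 = 78^64·78^16·78^8·78^4·78^2·78^1 ≡ 1  ← first divisor giving 1
The order is 95.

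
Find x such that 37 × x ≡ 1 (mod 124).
57

gcd(37, 124) = 1, so the inverse exists.
Extended Euclidean algorithm on (124, 37):
124 = 3 × 37 + 13  ⟹  13 = (1)·124 + (-3)·37
37 = 2 × 13 + 11  ⟹  11 = (-2)·124 + (7)·37
13 = 1 × 11 + 2  ⟹  2 = (3)·124 + (-10)·37
11 = 5 × 2 + 1  ⟹  1 = (-17)·124 + (57)·37
So (57)·37 ≡ 1 (mod 124), i.e. 37^(-1) ≡ 57 (mod 124).
Check: 37 × 57 = 2109 ≡ 1 (mod 124)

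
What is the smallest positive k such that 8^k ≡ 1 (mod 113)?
28

113 is prime, so ord(8) divides φ(113) = 112.
Divisors of 112: 1, 2, 4, 7, 8, 14, 16, 28, 56, 112.
Repeated squaring: 8^1 ≡ 8, 8^2 ≡ 64, 8^4 ≡ 28, 8^8 ≡ 106, 8^16 ≡ 49, 8^32 ≡ 28, 8^64 ≡ 106 (mod 113).
Test 8^d mod 113 for each divisor d in increasing order:
8^1 ≡ 8
8^2 ≡ 64
8^4 ≡ 28
8^7 = 8^4·8^2·8^1 ≡ 98
8^8 ≡ 106
8^14 = 8^8·8^4·8^2 ≡ 112
8^16 ≡ 49
8^28 = 8^16·8^8·8^4 ≡ 1  ← first divisor giving 1
The order is 28.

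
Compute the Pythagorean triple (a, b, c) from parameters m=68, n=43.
(2775, 5848, 6473)

Euclid's formula: a = m² - n², b = 2mn, c = m² + n²
m = 68, n = 43
a = 68² - 43² = 4624 - 1849 = 2775
b = 2 × 68 × 43 = 5848
c = 68² + 43² = 4624 + 1849 = 6473
Verification: 2775² + 5848² = 7700625 + 34199104 = 41899729 = 6473² ✓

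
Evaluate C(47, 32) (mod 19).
0

Using Lucas' theorem:
Write n=47 and k=32 in base 19:
n in base 19: [2, 9]
k in base 19: [1, 13]
C(47,32) mod 19 = ∏ C(n_i, k_i) mod 19
Digit binomials (mod 19): C(2,1) = 2; C(9,13) = 0 (k_i > n_i)
Product: 2 × 0 = 0 ≡ 0 (mod 19)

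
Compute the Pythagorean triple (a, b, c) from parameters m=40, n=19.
(1239, 1520, 1961)

Euclid's formula: a = m² - n², b = 2mn, c = m² + n²
m = 40, n = 19
a = 40² - 19² = 1600 - 361 = 1239
b = 2 × 40 × 19 = 1520
c = 40² + 19² = 1600 + 361 = 1961
Verification: 1239² + 1520² = 1535121 + 2310400 = 3845521 = 1961² ✓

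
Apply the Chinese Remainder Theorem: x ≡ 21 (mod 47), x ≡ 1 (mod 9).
397

Using Chinese Remainder Theorem:
M = 47 × 9 = 423
M1 = 9, M2 = 47
y1 = 9^(-1) mod 47 = 21
y2 = 47^(-1) mod 9 = 5
x = (21×9×21 + 1×47×5) mod 423 = 397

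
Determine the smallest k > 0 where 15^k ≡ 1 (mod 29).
28

29 is prime, so ord(15) divides φ(29) = 28.
Divisors of 28: 1, 2, 4, 7, 14, 28.
Repeated squaring: 15^1 ≡ 15, 15^2 ≡ 22, 15^4 ≡ 20, 15^8 ≡ 23, 15^16 ≡ 7 (mod 29).
Test 15^d mod 29 for each divisor d in increasing order:
15^1 ≡ 15
15^2 ≡ 22
15^4 ≡ 20
15^7 = 15^4·15^2·15^1 ≡ 17
15^14 = 15^8·15^4·15^2 ≡ 28
15^28 = 15^16·15^8·15^4 ≡ 1  ← first divisor giving 1
The order is 28.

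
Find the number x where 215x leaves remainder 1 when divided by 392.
31

gcd(215, 392) = 1, so the inverse exists.
Extended Euclidean algorithm on (392, 215):
392 = 1 × 215 + 177  ⟹  177 = (1)·392 + (-1)·215
215 = 1 × 177 + 38  ⟹  38 = (-1)·392 + (2)·215
177 = 4 × 38 + 25  ⟹  25 = (5)·392 + (-9)·215
38 = 1 × 25 + 13  ⟹  13 = (-6)·392 + (11)·215
25 = 1 × 13 + 12  ⟹  12 = (11)·392 + (-20)·215
13 = 1 × 12 + 1  ⟹  1 = (-17)·392 + (31)·215
So (31)·215 ≡ 1 (mod 392), i.e. 215^(-1) ≡ 31 (mod 392).
Check: 215 × 31 = 6665 ≡ 1 (mod 392)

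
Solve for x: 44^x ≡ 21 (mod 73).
33

Baby-step giant-step with step n = ⌈√73⌉ = 9.
Baby steps 44^j mod 73 (j:value) for j=0..8: 0:1, 1:44, 2:38, 3:66, 4:57, 5:26, 6:49, 7:39, 8:37.
Giant-step multiplier: 44^(-9) ≡ 44^(72-9) = 44^63 ≡ 10 (mod 73).
Giant steps γ_i = 21·10^i mod 73: γ_0=21, γ_1=64, γ_2=56, γ_3=49 (in table at j=6).
x = i·n + j = 3·9 + 6 = 33.
Check: 44^33 ≡ 21 (mod 73).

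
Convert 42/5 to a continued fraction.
[8; 2, 2]

Euclidean algorithm steps:
42 = 8 × 5 + 2
5 = 2 × 2 + 1
2 = 2 × 1 + 0
Continued fraction: [8; 2, 2]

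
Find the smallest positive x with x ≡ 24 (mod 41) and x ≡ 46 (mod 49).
1418

Using Chinese Remainder Theorem:
M = 41 × 49 = 2009
M1 = 49, M2 = 41
y1 = 49^(-1) mod 41 = 36
y2 = 41^(-1) mod 49 = 6
x = (24×49×36 + 46×41×6) mod 2009 = 1418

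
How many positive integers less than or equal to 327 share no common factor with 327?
216

327 = 3 × 109
φ(n) = n × ∏(1 - 1/p) for each prime p dividing n
φ(327) = 327 × (1 - 1/3) × (1 - 1/109) = 216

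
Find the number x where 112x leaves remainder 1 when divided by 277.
47

gcd(112, 277) = 1, so the inverse exists.
Extended Euclidean algorithm on (277, 112):
277 = 2 × 112 + 53  ⟹  53 = (1)·277 + (-2)·112
112 = 2 × 53 + 6  ⟹  6 = (-2)·277 + (5)·112
53 = 8 × 6 + 5  ⟹  5 = (17)·277 + (-42)·112
6 = 1 × 5 + 1  ⟹  1 = (-19)·277 + (47)·112
So (47)·112 ≡ 1 (mod 277), i.e. 112^(-1) ≡ 47 (mod 277).
Check: 112 × 47 = 5264 ≡ 1 (mod 277)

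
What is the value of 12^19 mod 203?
75

Repeated squaring. Binary of 19 = 10011.
12^1 ≡ 12 (mod 203); 12^2 ≡ 144 (mod 203); 12^4 ≡ 30 (mod 203); 12^8 ≡ 88 (mod 203); 12^16 ≡ 30 (mod 203)
12^19 = 12^1 × 12^2 × 12^16 ≡ 75 (mod 203)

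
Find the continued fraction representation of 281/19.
[14; 1, 3, 1, 3]

Euclidean algorithm steps:
281 = 14 × 19 + 15
19 = 1 × 15 + 4
15 = 3 × 4 + 3
4 = 1 × 3 + 1
3 = 3 × 1 + 0
Continued fraction: [14; 1, 3, 1, 3]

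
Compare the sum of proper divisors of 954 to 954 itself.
abundant

Proper divisors of 954: sum = 1 + 2 + 3 + 6 + 9 + 18 + 53 + 106 + 159 + 318 + 477 = 1152
Since 1152 > 954, 954 is abundant.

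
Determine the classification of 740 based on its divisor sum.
abundant

Proper divisors of 740: sum = 1 + 2 + 4 + 5 + 10 + 20 + 37 + 74 + 148 + 185 + 370 = 856
Since 856 > 740, 740 is abundant.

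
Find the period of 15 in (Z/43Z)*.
21

43 is prime, so ord(15) divides φ(43) = 42.
Divisors of 42: 1, 2, 3, 6, 7, 14, 21, 42.
Repeated squaring: 15^1 ≡ 15, 15^2 ≡ 10, 15^4 ≡ 14, 15^8 ≡ 24, 15^16 ≡ 17, 15^32 ≡ 31 (mod 43).
Test 15^d mod 43 for each divisor d in increasing order:
15^1 ≡ 15
15^2 ≡ 10
15^3 = 15^2·15^1 ≡ 21
15^6 = 15^4·15^2 ≡ 11
15^7 = 15^4·15^2·15^1 ≡ 36
15^14 = 15^8·15^4·15^2 ≡ 6
15^21 = 15^16·15^4·15^1 ≡ 1  ← first divisor giving 1
The order is 21.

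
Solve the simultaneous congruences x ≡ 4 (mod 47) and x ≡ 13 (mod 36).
1273

Using Chinese Remainder Theorem:
M = 47 × 36 = 1692
M1 = 36, M2 = 47
y1 = 36^(-1) mod 47 = 17
y2 = 47^(-1) mod 36 = 23
x = (4×36×17 + 13×47×23) mod 1692 = 1273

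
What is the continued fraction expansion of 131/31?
[4; 4, 2, 3]

Euclidean algorithm steps:
131 = 4 × 31 + 7
31 = 4 × 7 + 3
7 = 2 × 3 + 1
3 = 3 × 1 + 0
Continued fraction: [4; 4, 2, 3]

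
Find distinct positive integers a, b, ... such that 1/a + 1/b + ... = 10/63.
1/7 + 1/63

Greedy algorithm:
10/63: ceiling(63/10) = 7, use 1/7
1/63: ceiling(63/1) = 63, use 1/63
Result: 10/63 = 1/7 + 1/63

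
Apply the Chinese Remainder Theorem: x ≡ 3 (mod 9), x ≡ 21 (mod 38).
21

Using Chinese Remainder Theorem:
M = 9 × 38 = 342
M1 = 38, M2 = 9
y1 = 38^(-1) mod 9 = 5
y2 = 9^(-1) mod 38 = 17
x = (3×38×5 + 21×9×17) mod 342 = 21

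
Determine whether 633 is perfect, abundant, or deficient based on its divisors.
deficient

Proper divisors of 633: sum = 1 + 3 + 211 = 215
Since 215 < 633, 633 is deficient.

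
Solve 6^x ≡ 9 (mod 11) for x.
4

Baby-step giant-step with step n = ⌈√11⌉ = 4.
Baby steps 6^j mod 11 (j:value) for j=0..3: 0:1, 1:6, 2:3, 3:7.
Giant-step multiplier: 6^(-4) ≡ 6^(10-4) = 6^6 ≡ 5 (mod 11).
Giant steps γ_i = 9·5^i mod 11: γ_0=9, γ_1=1 (in table at j=0).
x = i·n + j = 1·4 + 0 = 4.
Check: 6^4 ≡ 9 (mod 11).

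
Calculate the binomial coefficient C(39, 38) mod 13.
0

Using Lucas' theorem:
Write n=39 and k=38 in base 13:
n in base 13: [3, 0]
k in base 13: [2, 12]
C(39,38) mod 13 = ∏ C(n_i, k_i) mod 13
Digit binomials (mod 13): C(3,2) = 3; C(0,12) = 0 (k_i > n_i)
Product: 3 × 0 = 0 ≡ 0 (mod 13)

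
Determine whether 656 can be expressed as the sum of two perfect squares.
16² + 20² (a=16, b=20)

Factorization: 656 = 2^4 × 41
By Fermat: n is sum of two squares iff every prime p ≡ 3 (mod 4) appears to even power.
All primes ≡ 3 (mod 4) appear to even power.
Search a = 0, 1, 2, … for 656 - a² a perfect square: first hit at a = 16: 656 - 256 = 400 = 20².
656 = 16² + 20² = 256 + 400 ✓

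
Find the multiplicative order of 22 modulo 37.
36

37 is prime, so ord(22) divides φ(37) = 36.
Divisors of 36: 1, 2, 3, 4, 6, 9, 12, 18, 36.
Repeated squaring: 22^1 ≡ 22, 22^2 ≡ 3, 22^4 ≡ 9, 22^8 ≡ 7, 22^16 ≡ 12, 22^32 ≡ 33 (mod 37).
Test 22^d mod 37 for each divisor d in increasing order:
22^1 ≡ 22
22^2 ≡ 3
22^3 = 22^2·22^1 ≡ 29
22^4 ≡ 9
22^6 = 22^4·22^2 ≡ 27
22^9 = 22^8·22^1 ≡ 6
22^12 = 22^8·22^4 ≡ 26
22^18 = 22^16·22^2 ≡ 36
22^36 = 22^32·22^4 ≡ 1  ← first divisor giving 1
The order is 36.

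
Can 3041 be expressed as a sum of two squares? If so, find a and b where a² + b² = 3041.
4² + 55² (a=4, b=55)

Factorization: 3041 = 3041
By Fermat: n is sum of two squares iff every prime p ≡ 3 (mod 4) appears to even power.
All primes ≡ 3 (mod 4) appear to even power.
Search a = 0, 1, 2, … for 3041 - a² a perfect square: first hit at a = 4: 3041 - 16 = 3025 = 55².
3041 = 4² + 55² = 16 + 3025 ✓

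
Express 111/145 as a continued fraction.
[0; 1, 3, 3, 1, 3, 2]

Euclidean algorithm steps:
111 = 0 × 145 + 111
145 = 1 × 111 + 34
111 = 3 × 34 + 9
34 = 3 × 9 + 7
9 = 1 × 7 + 2
7 = 3 × 2 + 1
2 = 2 × 1 + 0
Continued fraction: [0; 1, 3, 3, 1, 3, 2]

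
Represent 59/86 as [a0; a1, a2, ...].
[0; 1, 2, 5, 2, 2]

Euclidean algorithm steps:
59 = 0 × 86 + 59
86 = 1 × 59 + 27
59 = 2 × 27 + 5
27 = 5 × 5 + 2
5 = 2 × 2 + 1
2 = 2 × 1 + 0
Continued fraction: [0; 1, 2, 5, 2, 2]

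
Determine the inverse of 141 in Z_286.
71

gcd(141, 286) = 1, so the inverse exists.
Extended Euclidean algorithm on (286, 141):
286 = 2 × 141 + 4  ⟹  4 = (1)·286 + (-2)·141
141 = 35 × 4 + 1  ⟹  1 = (-35)·286 + (71)·141
So (71)·141 ≡ 1 (mod 286), i.e. 141^(-1) ≡ 71 (mod 286).
Check: 141 × 71 = 10011 ≡ 1 (mod 286)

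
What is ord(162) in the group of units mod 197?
196

197 is prime, so ord(162) divides φ(197) = 196.
Divisors of 196: 1, 2, 4, 7, 14, 28, 49, 98, 196.
Repeated squaring: 162^1 ≡ 162, 162^2 ≡ 43, 162^4 ≡ 76, 162^8 ≡ 63, 162^16 ≡ 29, 162^32 ≡ 53, 162^64 ≡ 51, 162^128 ≡ 40 (mod 197).
Test 162^d mod 197 for each divisor d in increasing order:
162^1 ≡ 162
162^2 ≡ 43
162^4 ≡ 76
162^7 = 162^4·162^2·162^1 ≡ 77
162^14 = 162^8·162^4·162^2 ≡ 19
162^28 = 162^16·162^8·162^4 ≡ 164
162^49 = 162^32·162^16·162^1 ≡ 183
162^98 = 162^64·162^32·162^2 ≡ 196
162^196 = 162^128·162^64·162^4 ≡ 1  ← first divisor giving 1
The order is 196.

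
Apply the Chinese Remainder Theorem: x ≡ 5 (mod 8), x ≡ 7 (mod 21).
133

Using Chinese Remainder Theorem:
M = 8 × 21 = 168
M1 = 21, M2 = 8
y1 = 21^(-1) mod 8 = 5
y2 = 8^(-1) mod 21 = 8
x = (5×21×5 + 7×8×8) mod 168 = 133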